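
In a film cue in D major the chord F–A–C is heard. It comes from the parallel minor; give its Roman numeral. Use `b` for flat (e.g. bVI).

The root F is the lowered 3rd scale degree — diatonically D major has F# there. The diatonic chord on degree 3 would be F#m (iii), but F–A–C is the major chord from D minor. As a borrowed chord it is labeled bIII.

bIII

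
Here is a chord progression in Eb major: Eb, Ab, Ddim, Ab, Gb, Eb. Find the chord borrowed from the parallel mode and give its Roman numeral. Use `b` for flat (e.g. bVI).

The diatonic triads in Eb major are Eb, Fm, Gm, Ab, Bb, Cm, Ddim. Of the given chords, Eb, Ab and Ddim are diatonic. Gb (Gb–Bb–Db) doesn't fit — on degree 3 Eb major would have Gm (iii). Gb is the degree-3 chord of Eb minor, so it is the borrowed bIII.

bIII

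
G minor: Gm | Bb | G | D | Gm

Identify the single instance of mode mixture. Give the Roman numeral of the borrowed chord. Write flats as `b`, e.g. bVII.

G minor has the diatonic set Gm, Adim, Bb, Cm, D, Eb, F (with V from harmonic minor). Gm, Bb and D are all diatonic. But G (G–B–D) is foreign: the diatonic i on degree 1 is Gm, whereas G comes from G major. It is labeled I.

I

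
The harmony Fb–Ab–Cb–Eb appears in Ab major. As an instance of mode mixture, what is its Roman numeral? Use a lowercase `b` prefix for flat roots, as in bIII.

bVImaj7

In Ab major scale degree 6 is F; Fb is its lowered form, from Ab minor. Fb–Ab–Cb–Eb is a major-seventh chord — the form found in Ab minor, not the diatonic vi (Fm). Borrowed into Ab major it is written bVImaj7.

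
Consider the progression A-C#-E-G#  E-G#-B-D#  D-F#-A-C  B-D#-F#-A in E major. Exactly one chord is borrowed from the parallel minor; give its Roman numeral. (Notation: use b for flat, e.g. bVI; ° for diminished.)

In E major the diatonic chords are E, F#m, G#m, A, B, C#m, D#dim. A–C#–E–G# = Amaj7, E–G#–B–D# = Emaj7 and B–D#–F#–A = B7 are all diatonic. But D–F#–A–C is foreign: the diatonic vii° on degree 7 is D#dim, whereas D7 comes from E minor. It is labeled bVII7.

bVII7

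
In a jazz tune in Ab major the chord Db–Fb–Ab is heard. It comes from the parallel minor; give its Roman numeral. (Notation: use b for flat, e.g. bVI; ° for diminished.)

The root Db is the diatonic 4th degree of Ab major; the borrowing shows in the chord quality. The diatonic chord on degree 4 would be Db (IV), but Db–Fb–Ab is the minor chord from Ab minor. As a borrowed chord it is labeled iv.

iv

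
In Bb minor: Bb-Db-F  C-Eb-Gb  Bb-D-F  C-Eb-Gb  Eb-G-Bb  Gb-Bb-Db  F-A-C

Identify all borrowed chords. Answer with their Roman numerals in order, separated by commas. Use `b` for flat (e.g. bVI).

In Bb minor (with V from harmonic minor) the diatonic chords are Bbm, Cdim, Db, Ebm, F, Gb, Ab. Of the given chords, Bb–Db–F = Bbm, C–Eb–Gb = Cdim, Gb–Bb–Db = Gb and F–A–C = F are diatonic. Bb–D–F doesn't fit — on degree 1 Bb minor would have Bbm (i). Bb is the degree-1 chord of Bb major, so it is the borrowed I. But Eb–G–Bb is foreign: the diatonic iv on degree 4 is Ebm, whereas Eb comes from Bb major. It is labeled IV.

I, IV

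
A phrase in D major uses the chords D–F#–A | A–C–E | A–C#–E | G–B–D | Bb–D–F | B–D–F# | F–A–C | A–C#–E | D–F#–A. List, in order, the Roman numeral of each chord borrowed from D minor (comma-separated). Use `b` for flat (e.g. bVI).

v, bVI, bIII

The diatonic triads in D major are D, Em, F#m, G, A, Bm, C#dim. D–F#–A = D, A–C#–E = A, G–B–D = G and B–D–F# = Bm all belong to that set. But A–C–E is foreign: the diatonic V on degree 5 is A, whereas Am comes from D minor. It is labeled v. But Bb–D–F is foreign: the diatonic vi on degree 6 is Bm, whereas Bb comes from D minor. It is labeled bVI. F–A–C doesn't fit — on degree 3 D major would have F#m (iii). F is the degree-3 chord of D minor, so it is the borrowed bIII.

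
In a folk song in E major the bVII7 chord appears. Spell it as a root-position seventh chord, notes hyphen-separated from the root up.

D-F#-A-C

Scale degree 7 in E major is D#. bVII7 uses the lowered form, D, taken from E minor. Building the dominant-seventh chord from the parallel minor on D: D–F#–A–C.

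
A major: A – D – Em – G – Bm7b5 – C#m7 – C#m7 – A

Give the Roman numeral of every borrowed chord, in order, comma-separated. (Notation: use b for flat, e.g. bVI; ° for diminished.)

v, bVII, iiø7

The diatonic triads in A major are A, Bm, C#m, D, E, F#m, G#dim. A, D and C#m7 are all diatonic. Em (E–G–B) is not: scale degree 5 in A major carries E (V). In A minor the chord on that degree is Em, so here it functions as v, borrowed from the parallel minor. G (G–B–D) doesn't fit — on degree 7 A major would have G#dim (vii°). G is the degree-7 chord of A minor, so it is the borrowed bVII. Bm7b5 (B–D–F–A) is not: scale degree 2 in A major carries Bm (ii). In A minor the chord on that degree is Bm7b5, so here it functions as iiø7, borrowed from the parallel minor.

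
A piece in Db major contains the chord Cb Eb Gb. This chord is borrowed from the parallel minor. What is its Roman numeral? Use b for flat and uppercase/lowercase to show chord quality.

In Db major scale degree 7 is C; Cb is its lowered form, from Db minor. Cb–Eb–Gb is a major chord — the form found in Db minor, not the diatonic vii° (Cdim). Borrowed into Db major it is written bVII.

bVII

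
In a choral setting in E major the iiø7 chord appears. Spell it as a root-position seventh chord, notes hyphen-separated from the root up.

F#-A-C-E

The root, F#, is scale degree 2 — the same note in E major and E minor; only the chord quality changes. In E minor the chord on F# is F#–A–C–E.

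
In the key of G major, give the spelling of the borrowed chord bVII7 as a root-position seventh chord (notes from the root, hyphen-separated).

The root of bVII7 is the lowered 7th degree: F# becomes F. In G minor the chord on F is F–A–C–Eb.

F-A-C-Eb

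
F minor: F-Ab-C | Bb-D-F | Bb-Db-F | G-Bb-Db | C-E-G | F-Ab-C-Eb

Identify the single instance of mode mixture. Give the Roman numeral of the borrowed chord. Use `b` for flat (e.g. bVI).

F minor has the diatonic set Fm, Gdim, Ab, Bbm, C, Db, Eb (with V from harmonic minor). F–Ab–C = Fm, Bb–Db–F = Bbm, G–Bb–Db = Gdim, C–E–G = C and F–Ab–C–Eb = Fm7 are all diatonic. Bb–D–F is not: scale degree 4 in F minor carries Bbm (iv). In F major the chord on that degree is Bb, so here it functions as IV, borrowed from the parallel major.

IV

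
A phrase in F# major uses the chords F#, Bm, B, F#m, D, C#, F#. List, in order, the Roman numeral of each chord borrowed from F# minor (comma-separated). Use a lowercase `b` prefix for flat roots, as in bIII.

F# major has the diatonic set F#, G#m, A#m, B, C#, D#m, E#dim. F#, B and C# all belong to that set. Bm (B–D–F#) doesn't fit — on degree 4 F# major would have B (IV). Bm is the degree-4 chord of F# minor, so it is the borrowed iv. F#m (F#–A–C#) doesn't fit — on degree 1 F# major would have F# (I). F#m is the degree-1 chord of F# minor, so it is the borrowed i. But D (D–F#–A) is foreign: the diatonic vi on degree 6 is D#m, whereas D comes from F# minor. It is labeled bVI.

iv, i, bVI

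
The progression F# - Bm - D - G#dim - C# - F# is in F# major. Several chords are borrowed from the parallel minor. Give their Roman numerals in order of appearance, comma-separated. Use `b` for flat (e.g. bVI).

iv, bVI, ii°

In F# major the diatonic chords are F#, G#m, A#m, B, C#, D#m, E#dim. F# and C# are both diatonic. Bm (B–D–F#) doesn't fit — on degree 4 F# major would have B (IV). Bm is the degree-4 chord of F# minor, so it is the borrowed iv. D (D–F#–A) is not: scale degree 6 in F# major carries D#m (vi). In F# minor the chord on that degree is D, so here it functions as bVI, borrowed from the parallel minor. But G#dim (G#–B–D) is foreign: the diatonic ii on degree 2 is G#m, whereas G#dim comes from F# minor. It is labeled ii°.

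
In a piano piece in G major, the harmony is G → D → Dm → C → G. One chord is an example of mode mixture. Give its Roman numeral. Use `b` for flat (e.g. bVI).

G major has the diatonic set G, Am, Bm, C, D, Em, F#dim. G, D and C are all diatonic. Dm (D–F–A) doesn't fit — on degree 5 G major would have D (V). Dm is the degree-5 chord of G minor, so it is the borrowed v.

v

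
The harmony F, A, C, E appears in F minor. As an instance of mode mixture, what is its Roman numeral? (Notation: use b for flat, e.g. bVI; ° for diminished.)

Imaj7

The root F is the diatonic 1st degree of F minor; the borrowing shows in the chord quality. Diatonically F minor has Fm (i) on that degree; F–A–C–E is instead the major-seventh chord native to F major, so it takes the label Imaj7.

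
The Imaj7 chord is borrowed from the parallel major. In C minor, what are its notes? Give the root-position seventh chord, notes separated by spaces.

C E G B

The root, C, is scale degree 1 — the same note in C minor and C major; only the chord quality changes. Building the major-seventh chord from the parallel major on C: C–E–G–B.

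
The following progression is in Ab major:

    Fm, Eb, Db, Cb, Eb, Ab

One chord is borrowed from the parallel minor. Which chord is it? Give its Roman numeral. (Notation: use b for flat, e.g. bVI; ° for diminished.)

The diatonic triads in Ab major are Ab, Bbm, Cm, Db, Eb, Fm, Gdim. Of the given chords, Fm, Eb, Db and Ab are diatonic. Cb (Cb–Eb–Gb) is not: scale degree 3 in Ab major carries Cm (iii). In Ab minor the chord on that degree is Cb, so here it functions as bIII, borrowed from the parallel minor.

bIII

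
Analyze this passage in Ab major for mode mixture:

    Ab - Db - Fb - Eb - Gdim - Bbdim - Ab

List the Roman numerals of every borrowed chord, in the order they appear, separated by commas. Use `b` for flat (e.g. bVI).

bVI, ii°

Ab major has the diatonic set Ab, Bbm, Cm, Db, Eb, Fm, Gdim. Ab, Db, Eb and Gdim all belong to that set. But Fb (Fb–Ab–Cb) is foreign: the diatonic vi on degree 6 is Fm, whereas Fb comes from Ab minor. It is labeled bVI. But Bbdim (Bb–Db–Fb) is foreign: the diatonic ii on degree 2 is Bbm, whereas Bbdim comes from Ab minor. It is labeled ii°.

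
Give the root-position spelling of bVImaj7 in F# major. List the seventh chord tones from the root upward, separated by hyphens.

D-F#-A-C#

The root of bVImaj7 is the lowered 6th degree: D# becomes D. In F# minor the chord on D is D–F#–A–C#.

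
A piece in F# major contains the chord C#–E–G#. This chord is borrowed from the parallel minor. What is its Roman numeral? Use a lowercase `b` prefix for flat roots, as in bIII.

C# is scale degree 5 in F# major. C#–E–G# is a minor chord — the form found in F# minor, not the diatonic V (C#). Borrowed into F# major it is written v.

v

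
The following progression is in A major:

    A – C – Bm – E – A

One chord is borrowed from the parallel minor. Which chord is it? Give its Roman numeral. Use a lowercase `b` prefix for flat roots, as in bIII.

A major has the diatonic set A, Bm, C#m, D, E, F#m, G#dim. A, Bm and E are all diatonic. C (C–E–G) is not: scale degree 3 in A major carries C#m (iii). In A minor the chord on that degree is C, so here it functions as bIII, borrowed from the parallel minor.

bIII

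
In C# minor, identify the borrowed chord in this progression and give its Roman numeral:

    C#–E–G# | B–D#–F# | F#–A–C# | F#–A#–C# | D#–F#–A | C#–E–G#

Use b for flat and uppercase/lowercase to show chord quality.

IV

In C# minor (with V from harmonic minor) the diatonic chords are C#m, D#dim, E, F#m, G#, A, B. C#–E–G# = C#m, B–D#–F# = B, F#–A–C# = F#m and D#–F#–A = D#dim are all diatonic. But F#–A#–C# is foreign: the diatonic iv on degree 4 is F#m, whereas F# comes from C# major. It is labeled IV.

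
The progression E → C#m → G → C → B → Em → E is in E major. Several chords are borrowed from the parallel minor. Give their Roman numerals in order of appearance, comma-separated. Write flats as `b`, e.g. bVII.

bIII, bVI, i

E major has the diatonic set E, F#m, G#m, A, B, C#m, D#dim. E, C#m and B are all diatonic. G (G–B–D) is not: scale degree 3 in E major carries G#m (iii). In E minor the chord on that degree is G, so here it functions as bIII, borrowed from the parallel minor. C (C–E–G) is not: scale degree 6 in E major carries C#m (vi). In E minor the chord on that degree is C, so here it functions as bVI, borrowed from the parallel minor. But Em (E–G–B) is foreign: the diatonic I on degree 1 is E, whereas Em comes from E minor. It is labeled i.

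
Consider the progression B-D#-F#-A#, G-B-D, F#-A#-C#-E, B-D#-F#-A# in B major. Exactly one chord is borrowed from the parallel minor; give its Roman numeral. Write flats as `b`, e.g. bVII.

bVI

The diatonic triads in B major are B, C#m, D#m, E, F#, G#m, A#dim. Of the given chords, B–D#–F#–A# = Bmaj7 and F#–A#–C#–E = F#7 are diatonic. G–B–D is not: scale degree 6 in B major carries G#m (vi). In B minor the chord on that degree is G, so here it functions as bVI, borrowed from the parallel minor.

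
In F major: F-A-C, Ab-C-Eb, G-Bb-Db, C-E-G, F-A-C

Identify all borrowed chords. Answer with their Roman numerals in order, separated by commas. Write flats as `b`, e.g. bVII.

bIII, ii°

F major has the diatonic set F, Gm, Am, Bb, C, Dm, Edim. F–A–C = F and C–E–G = C both belong to that set. Ab–C–Eb is not: scale degree 3 in F major carries Am (iii). In F minor the chord on that degree is Ab, so here it functions as bIII, borrowed from the parallel minor. But G–Bb–Db is foreign: the diatonic ii on degree 2 is Gm, whereas Gdim comes from F minor. It is labeled ii°.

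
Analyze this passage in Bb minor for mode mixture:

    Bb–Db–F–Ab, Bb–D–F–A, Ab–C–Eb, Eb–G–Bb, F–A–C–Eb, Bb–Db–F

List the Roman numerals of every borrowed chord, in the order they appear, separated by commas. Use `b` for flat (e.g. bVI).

The diatonic triads in Bb minor (with V from harmonic minor) are Bbm, Cdim, Db, Ebm, F, Gb, Ab. Bb–Db–F–Ab = Bbm7, Ab–C–Eb = Ab, F–A–C–Eb = F7 and Bb–Db–F = Bbm are all diatonic. But Bb–D–F–A is foreign: the diatonic i on degree 1 is Bbm, whereas Bbmaj7 comes from Bb major. It is labeled Imaj7. Eb–G–Bb doesn't fit — on degree 4 Bb minor would have Ebm (iv). Eb is the degree-4 chord of Bb major, so it is the borrowed IV.

Imaj7, IV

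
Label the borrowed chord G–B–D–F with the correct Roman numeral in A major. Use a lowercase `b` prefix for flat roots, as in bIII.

G is the lowered form of scale degree 7 in A major (the diatonic degree 7 is G#). Diatonically A major has G#dim (vii°) on that degree; G–B–D–F is instead the dominant-seventh chord native to A minor, so it takes the label bVII7.

bVII7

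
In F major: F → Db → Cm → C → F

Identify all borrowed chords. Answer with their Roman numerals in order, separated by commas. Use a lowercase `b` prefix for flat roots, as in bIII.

F major has the diatonic set F, Gm, Am, Bb, C, Dm, Edim. Of the given chords, F and C are diatonic. But Db (Db–F–Ab) is foreign: the diatonic vi on degree 6 is Dm, whereas Db comes from F minor. It is labeled bVI. But Cm (C–Eb–G) is foreign: the diatonic V on degree 5 is C, whereas Cm comes from F minor. It is labeled v.

bVI, v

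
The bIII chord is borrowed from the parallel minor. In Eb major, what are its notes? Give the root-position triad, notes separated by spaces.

Gb Bb Db

Scale degree 3 in Eb major is G. bIII uses the lowered form, Gb, taken from Eb minor. Stacking thirds in Eb minor on Gb gives Gb–Bb–Db.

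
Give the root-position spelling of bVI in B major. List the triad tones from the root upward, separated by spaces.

bVI is built on the lowered scale degree 6. In B major degree 6 is G#; lowered it becomes G. Building the major chord from the parallel minor on G: G–B–D.

G B D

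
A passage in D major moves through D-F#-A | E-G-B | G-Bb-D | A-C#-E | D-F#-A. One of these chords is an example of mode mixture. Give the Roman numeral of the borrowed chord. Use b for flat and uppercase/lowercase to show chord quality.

D major has the diatonic set D, Em, F#m, G, A, Bm, C#dim. Of the given chords, D–F#–A = D, E–G–B = Em and A–C#–E = A are diatonic. But G–Bb–D is foreign: the diatonic IV on degree 4 is G, whereas Gm comes from D minor. It is labeled iv.

iv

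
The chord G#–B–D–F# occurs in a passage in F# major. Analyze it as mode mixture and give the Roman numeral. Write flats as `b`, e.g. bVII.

G# is scale degree 2 in F# major. Diatonically F# major has G#m (ii) on that degree; G#–B–D–F# is instead the half-diminished-seventh chord native to F# minor, so it takes the label iiø7.

iiø7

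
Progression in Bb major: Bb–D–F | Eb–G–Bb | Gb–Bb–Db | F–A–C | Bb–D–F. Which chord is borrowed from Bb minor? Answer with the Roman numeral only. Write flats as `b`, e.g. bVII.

bVI

The diatonic triads in Bb major are Bb, Cm, Dm, Eb, F, Gm, Adim. Bb–D–F = Bb, Eb–G–Bb = Eb and F–A–C = F are all diatonic. Gb–Bb–Db doesn't fit — on degree 6 Bb major would have Gm (vi). Gb is the degree-6 chord of Bb minor, so it is the borrowed bVI.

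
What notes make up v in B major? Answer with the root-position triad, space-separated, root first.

v is built on scale degree 5, which is F# in both B major and its parallel. Stacking thirds in B minor on F# gives F#–A–C#.

F# A C#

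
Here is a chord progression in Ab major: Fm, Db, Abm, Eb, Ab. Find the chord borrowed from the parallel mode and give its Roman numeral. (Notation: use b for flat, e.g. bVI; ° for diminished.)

The diatonic triads in Ab major are Ab, Bbm, Cm, Db, Eb, Fm, Gdim. Fm, Db, Eb and Ab are all diatonic. Abm (Ab–Cb–Eb) is not: scale degree 1 in Ab major carries Ab (I). In Ab minor the chord on that degree is Abm, so here it functions as i, borrowed from the parallel minor.

i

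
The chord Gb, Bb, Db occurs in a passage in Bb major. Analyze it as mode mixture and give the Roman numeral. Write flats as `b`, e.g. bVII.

bVI

In Bb major scale degree 6 is G; Gb is its lowered form, from Bb minor. Gb–Bb–Db is a major chord — the form found in Bb minor, not the diatonic vi (Gm). Borrowed into Bb major it is written bVI.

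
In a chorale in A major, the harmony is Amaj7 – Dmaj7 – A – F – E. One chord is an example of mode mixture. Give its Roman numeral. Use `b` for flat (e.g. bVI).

bVI

In A major the diatonic chords are A, Bm, C#m, D, E, F#m, G#dim. Of the given chords, Amaj7, Dmaj7, A and E are diatonic. F (F–A–C) doesn't fit — on degree 6 A major would have F#m (vi). F is the degree-6 chord of A minor, so it is the borrowed bVI.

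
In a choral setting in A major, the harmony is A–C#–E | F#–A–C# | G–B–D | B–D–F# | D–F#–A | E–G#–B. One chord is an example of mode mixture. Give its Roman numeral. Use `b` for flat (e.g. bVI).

bVII

In A major the diatonic chords are A, Bm, C#m, D, E, F#m, G#dim. A–C#–E = A, F#–A–C# = F#m, B–D–F# = Bm, D–F#–A = D and E–G#–B = E all belong to that set. But G–B–D is foreign: the diatonic vii° on degree 7 is G#dim, whereas G comes from A minor. It is labeled bVII.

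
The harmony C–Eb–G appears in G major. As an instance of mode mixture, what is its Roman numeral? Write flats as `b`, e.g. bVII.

The root C is the diatonic 4th degree of G major; the borrowing shows in the chord quality. The diatonic chord on degree 4 would be C (IV), but C–Eb–G is the minor chord from G minor. As a borrowed chord it is labeled iv.

iv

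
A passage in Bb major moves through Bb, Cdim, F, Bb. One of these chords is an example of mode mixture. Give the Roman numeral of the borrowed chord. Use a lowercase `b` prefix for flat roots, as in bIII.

The diatonic triads in Bb major are Bb, Cm, Dm, Eb, F, Gm, Adim. Bb and F are both diatonic. Cdim (C–Eb–Gb) doesn't fit — on degree 2 Bb major would have Cm (ii). Cdim is the degree-2 chord of Bb minor, so it is the borrowed ii°.

ii°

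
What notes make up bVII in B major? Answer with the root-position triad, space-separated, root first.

Scale degree 7 in B major is A#. bVII uses the lowered form, A, taken from B minor. Stacking thirds in B minor on A gives A–C#–E.

A C# E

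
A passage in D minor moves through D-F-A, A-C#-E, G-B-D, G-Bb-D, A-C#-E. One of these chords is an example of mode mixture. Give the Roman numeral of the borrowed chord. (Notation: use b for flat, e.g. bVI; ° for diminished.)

IV

D minor has the diatonic set Dm, Edim, F, Gm, A, Bb, C (with V from harmonic minor). Of the given chords, D–F–A = Dm, A–C#–E = A and G–Bb–D = Gm are diatonic. G–B–D is not: scale degree 4 in D minor carries Gm (iv). In D major the chord on that degree is G, so here it functions as IV, borrowed from the parallel major.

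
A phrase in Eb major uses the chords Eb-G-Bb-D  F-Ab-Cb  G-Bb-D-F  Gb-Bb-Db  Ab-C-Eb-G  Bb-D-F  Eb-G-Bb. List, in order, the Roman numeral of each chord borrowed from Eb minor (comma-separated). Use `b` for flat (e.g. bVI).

ii°, bIII

In Eb major the diatonic chords are Eb, Fm, Gm, Ab, Bb, Cm, Ddim. Eb–G–Bb–D = Ebmaj7, G–Bb–D–F = Gm7, Ab–C–Eb–G = Abmaj7, Bb–D–F = Bb and Eb–G–Bb = Eb are all diatonic. But F–Ab–Cb is foreign: the diatonic ii on degree 2 is Fm, whereas Fdim comes from Eb minor. It is labeled ii°. Gb–Bb–Db doesn't fit — on degree 3 Eb major would have Gm (iii). Gb is the degree-3 chord of Eb minor, so it is the borrowed bIII.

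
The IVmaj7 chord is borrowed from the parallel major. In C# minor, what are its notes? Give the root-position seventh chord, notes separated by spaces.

F# A# C# E#

IVmaj7 is built on scale degree 4, which is F# in both C# minor and its parallel. Building the major-seventh chord from the parallel major on F#: F#–A#–C#–E#.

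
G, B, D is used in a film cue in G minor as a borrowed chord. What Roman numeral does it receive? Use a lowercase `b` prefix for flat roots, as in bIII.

I

G is scale degree 1 in G minor. Diatonically G minor has Gm (i) on that degree; G–B–D is instead the major chord native to G major, so it takes the label I.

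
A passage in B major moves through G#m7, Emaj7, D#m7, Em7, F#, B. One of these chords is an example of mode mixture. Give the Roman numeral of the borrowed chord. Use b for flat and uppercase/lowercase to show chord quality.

iv7

The diatonic triads in B major are B, C#m, D#m, E, F#, G#m, A#dim. G#m7, Emaj7, D#m7, F# and B are all diatonic. Em7 (E–G–B–D) is not: scale degree 4 in B major carries E (IV). In B minor the chord on that degree is Em7, so here it functions as iv7, borrowed from the parallel minor.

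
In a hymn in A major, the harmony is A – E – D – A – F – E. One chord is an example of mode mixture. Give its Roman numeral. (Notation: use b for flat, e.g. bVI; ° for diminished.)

bVI

The diatonic triads in A major are A, Bm, C#m, D, E, F#m, G#dim. A, E and D are all diatonic. F (F–A–C) doesn't fit — on degree 6 A major would have F#m (vi). F is the degree-6 chord of A minor, so it is the borrowed bVI.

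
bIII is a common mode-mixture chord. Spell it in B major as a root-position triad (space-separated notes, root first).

D F# A

Scale degree 3 in B major is D#. bIII uses the lowered form, D, taken from B minor. Stacking thirds in B minor on D gives D–F#–A.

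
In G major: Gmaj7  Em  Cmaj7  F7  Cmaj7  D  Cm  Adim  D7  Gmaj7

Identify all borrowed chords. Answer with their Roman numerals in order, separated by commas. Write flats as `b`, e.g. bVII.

In G major the diatonic chords are G, Am, Bm, C, D, Em, F#dim. Gmaj7, Em, Cmaj7, D and D7 are all diatonic. But F7 (F–A–C–Eb) is foreign: the diatonic vii° on degree 7 is F#dim, whereas F7 comes from G minor. It is labeled bVII7. Cm (C–Eb–G) is not: scale degree 4 in G major carries C (IV). In G minor the chord on that degree is Cm, so here it functions as iv, borrowed from the parallel minor. But Adim (A–C–Eb) is foreign: the diatonic ii on degree 2 is Am, whereas Adim comes from G minor. It is labeled ii°.

bVII7, iv, ii°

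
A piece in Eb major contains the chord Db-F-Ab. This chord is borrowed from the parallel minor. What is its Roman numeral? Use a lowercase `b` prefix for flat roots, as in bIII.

bVII

The root Db is the lowered 7th scale degree — diatonically Eb major has D there. The diatonic chord on degree 7 would be Ddim (vii°), but Db–F–Ab is the major chord from Eb minor. As a borrowed chord it is labeled bVII.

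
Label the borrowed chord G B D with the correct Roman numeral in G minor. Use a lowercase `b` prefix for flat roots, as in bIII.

The root G is the diatonic 1st degree of G minor; the borrowing shows in the chord quality. G–B–D is a major chord — the form found in G major, not the diatonic i (Gm). Borrowed into G minor it is written I.

I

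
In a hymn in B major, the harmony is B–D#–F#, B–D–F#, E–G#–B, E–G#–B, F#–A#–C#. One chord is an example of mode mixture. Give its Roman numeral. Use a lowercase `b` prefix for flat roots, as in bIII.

i

The diatonic triads in B major are B, C#m, D#m, E, F#, G#m, A#dim. B–D#–F# = B, E–G#–B = E and F#–A#–C# = F# all belong to that set. But B–D–F# is foreign: the diatonic I on degree 1 is B, whereas Bm comes from B minor. It is labeled i.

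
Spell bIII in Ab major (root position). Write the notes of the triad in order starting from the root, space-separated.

Cb Eb Gb

Scale degree 3 in Ab major is C. bIII uses the lowered form, Cb, taken from Ab minor. Stacking thirds in Ab minor on Cb gives Cb–Eb–Gb.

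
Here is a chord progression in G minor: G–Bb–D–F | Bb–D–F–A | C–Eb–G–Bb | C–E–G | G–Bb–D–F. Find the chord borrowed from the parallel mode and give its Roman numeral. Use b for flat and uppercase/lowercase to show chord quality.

IV

In G minor (with V from harmonic minor) the diatonic chords are Gm, Adim, Bb, Cm, D, Eb, F. G–Bb–D–F = Gm7, Bb–D–F–A = Bbmaj7 and C–Eb–G–Bb = Cm7 are all diatonic. But C–E–G is foreign: the diatonic iv on degree 4 is Cm, whereas C comes from G major. It is labeled IV.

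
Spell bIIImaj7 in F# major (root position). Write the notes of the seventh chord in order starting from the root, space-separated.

The root of bIIImaj7 is the lowered 3rd degree: A# becomes A. In F# minor the chord on A is A–C#–E–G#.

A C# E G#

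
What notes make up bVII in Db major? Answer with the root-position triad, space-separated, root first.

The root of bVII is the lowered 7th degree: C becomes Cb. Building the major chord from the parallel minor on Cb: Cb–Eb–Gb.

Cb Eb Gb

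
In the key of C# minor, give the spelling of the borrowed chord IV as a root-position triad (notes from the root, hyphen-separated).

IV is built on scale degree 4, which is F# in both C# minor and its parallel. In C# major the chord on F# is F#–A#–C#.

F#-A#-C#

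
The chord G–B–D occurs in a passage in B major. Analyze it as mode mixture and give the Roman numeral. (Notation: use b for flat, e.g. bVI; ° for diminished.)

bVI

The root G is the lowered 6th scale degree — diatonically B major has G# there. G–B–D is a major chord — the form found in B minor, not the diatonic vi (G#m). Borrowed into B major it is written bVI.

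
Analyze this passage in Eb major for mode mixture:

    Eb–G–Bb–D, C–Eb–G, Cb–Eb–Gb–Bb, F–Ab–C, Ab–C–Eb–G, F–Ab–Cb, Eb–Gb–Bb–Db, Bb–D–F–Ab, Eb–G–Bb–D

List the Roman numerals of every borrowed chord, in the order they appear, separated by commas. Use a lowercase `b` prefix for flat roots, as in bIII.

In Eb major the diatonic chords are Eb, Fm, Gm, Ab, Bb, Cm, Ddim. Eb–G–Bb–D = Ebmaj7, C–Eb–G = Cm, F–Ab–C = Fm, Ab–C–Eb–G = Abmaj7 and Bb–D–F–Ab = Bb7 are all diatonic. But Cb–Eb–Gb–Bb is foreign: the diatonic vi on degree 6 is Cm, whereas Cbmaj7 comes from Eb minor. It is labeled bVImaj7. F–Ab–Cb doesn't fit — on degree 2 Eb major would have Fm (ii). Fdim is the degree-2 chord of Eb minor, so it is the borrowed ii°. Eb–Gb–Bb–Db is not: scale degree 1 in Eb major carries Eb (I). In Eb minor the chord on that degree is Ebm7, so here it functions as i7, borrowed from the parallel minor.

bVImaj7, ii°, i7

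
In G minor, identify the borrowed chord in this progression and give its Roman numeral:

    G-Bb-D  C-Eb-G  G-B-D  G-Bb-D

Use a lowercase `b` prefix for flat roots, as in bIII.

In G minor (with V from harmonic minor) the diatonic chords are Gm, Adim, Bb, Cm, D, Eb, F. G–Bb–D = Gm and C–Eb–G = Cm both belong to that set. But G–B–D is foreign: the diatonic i on degree 1 is Gm, whereas G comes from G major. It is labeled I.

I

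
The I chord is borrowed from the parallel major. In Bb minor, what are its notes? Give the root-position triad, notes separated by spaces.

Bb D F

I is built on scale degree 1, which is Bb in both Bb minor and its parallel. In Bb major the chord on Bb is Bb–D–F.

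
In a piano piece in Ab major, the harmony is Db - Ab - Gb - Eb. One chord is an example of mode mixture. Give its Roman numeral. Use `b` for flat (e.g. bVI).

In Ab major the diatonic chords are Ab, Bbm, Cm, Db, Eb, Fm, Gdim. Of the given chords, Db, Ab and Eb are diatonic. Gb (Gb–Bb–Db) is not: scale degree 7 in Ab major carries Gdim (vii°). In Ab minor the chord on that degree is Gb, so here it functions as bVII, borrowed from the parallel minor.

bVII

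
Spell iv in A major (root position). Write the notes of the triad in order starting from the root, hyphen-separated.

The root, D, is scale degree 4 — the same note in A major and A minor; only the chord quality changes. Stacking thirds in A minor on D gives D–F–A.

D-F-A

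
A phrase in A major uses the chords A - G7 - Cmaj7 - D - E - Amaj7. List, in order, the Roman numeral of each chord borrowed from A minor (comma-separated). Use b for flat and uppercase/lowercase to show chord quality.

bVII7, bIIImaj7

In A major the diatonic chords are A, Bm, C#m, D, E, F#m, G#dim. Of the given chords, A, D, E and Amaj7 are diatonic. G7 (G–B–D–F) is not: scale degree 7 in A major carries G#dim (vii°). In A minor the chord on that degree is G7, so here it functions as bVII7, borrowed from the parallel minor. Cmaj7 (C–E–G–B) is not: scale degree 3 in A major carries C#m (iii). In A minor the chord on that degree is Cmaj7, so here it functions as bIIImaj7, borrowed from the parallel minor.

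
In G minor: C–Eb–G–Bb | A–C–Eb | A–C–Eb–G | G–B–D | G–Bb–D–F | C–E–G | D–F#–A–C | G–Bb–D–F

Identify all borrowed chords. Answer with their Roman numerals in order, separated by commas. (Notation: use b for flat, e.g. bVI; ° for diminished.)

I, IV

In G minor (with V from harmonic minor) the diatonic chords are Gm, Adim, Bb, Cm, D, Eb, F. C–Eb–G–Bb = Cm7, A–C–Eb = Adim, A–C–Eb–G = Am7b5, G–Bb–D–F = Gm7 and D–F#–A–C = D7 are all diatonic. G–B–D doesn't fit — on degree 1 G minor would have Gm (i). G is the degree-1 chord of G major, so it is the borrowed I. C–E–G is not: scale degree 4 in G minor carries Cm (iv). In G major the chord on that degree is C, so here it functions as IV, borrowed from the parallel major.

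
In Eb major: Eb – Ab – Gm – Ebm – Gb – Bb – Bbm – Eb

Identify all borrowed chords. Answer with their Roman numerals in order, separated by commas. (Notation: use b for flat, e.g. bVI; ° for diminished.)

The diatonic triads in Eb major are Eb, Fm, Gm, Ab, Bb, Cm, Ddim. Of the given chords, Eb, Ab, Gm and Bb are diatonic. Ebm (Eb–Gb–Bb) doesn't fit — on degree 1 Eb major would have Eb (I). Ebm is the degree-1 chord of Eb minor, so it is the borrowed i. Gb (Gb–Bb–Db) doesn't fit — on degree 3 Eb major would have Gm (iii). Gb is the degree-3 chord of Eb minor, so it is the borrowed bIII. Bbm (Bb–Db–F) doesn't fit — on degree 5 Eb major would have Bb (V). Bbm is the degree-5 chord of Eb minor, so it is the borrowed v.

i, bIII, v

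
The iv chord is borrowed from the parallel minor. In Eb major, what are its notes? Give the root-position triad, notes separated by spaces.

Ab Cb Eb

iv is built on scale degree 4, which is Ab in both Eb major and its parallel. Stacking thirds in Eb minor on Ab gives Ab–Cb–Eb.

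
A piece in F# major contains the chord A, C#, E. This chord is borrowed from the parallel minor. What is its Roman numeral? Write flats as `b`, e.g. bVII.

In F# major scale degree 3 is A#; A is its lowered form, from F# minor. Diatonically F# major has A#m (iii) on that degree; A–C#–E is instead the major chord native to F# minor, so it takes the label bIII.

bIII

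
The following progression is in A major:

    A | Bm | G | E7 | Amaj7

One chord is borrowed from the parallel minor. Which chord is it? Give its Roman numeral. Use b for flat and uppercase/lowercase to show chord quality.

The diatonic triads in A major are A, Bm, C#m, D, E, F#m, G#dim. A, Bm, E7 and Amaj7 all belong to that set. But G (G–B–D) is foreign: the diatonic vii° on degree 7 is G#dim, whereas G comes from A minor. It is labeled bVII.

bVII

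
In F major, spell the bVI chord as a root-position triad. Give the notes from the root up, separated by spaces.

Scale degree 6 in F major is D. bVI uses the lowered form, Db, taken from F minor. Building the major chord from the parallel minor on Db: Db–F–Ab.

Db F Ab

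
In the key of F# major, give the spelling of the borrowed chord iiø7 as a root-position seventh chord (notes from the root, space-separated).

G# B D F#

The root, G#, is scale degree 2 — the same note in F# major and F# minor; only the chord quality changes. Building the half-diminished-seventh chord from the parallel minor on G#: G#–B–D–F#.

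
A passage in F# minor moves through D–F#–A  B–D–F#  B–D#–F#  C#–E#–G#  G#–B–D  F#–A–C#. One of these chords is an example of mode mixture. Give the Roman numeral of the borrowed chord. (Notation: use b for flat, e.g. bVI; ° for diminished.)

The diatonic triads in F# minor (with V from harmonic minor) are F#m, G#dim, A, Bm, C#, D, E. D–F#–A = D, B–D–F# = Bm, C#–E#–G# = C#, G#–B–D = G#dim and F#–A–C# = F#m are all diatonic. B–D#–F# doesn't fit — on degree 4 F# minor would have Bm (iv). B is the degree-4 chord of F# major, so it is the borrowed IV.

IV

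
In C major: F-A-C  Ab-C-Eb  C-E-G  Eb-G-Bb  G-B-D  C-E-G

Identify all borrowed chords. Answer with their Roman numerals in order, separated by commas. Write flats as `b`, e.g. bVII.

bVI, bIII

C major has the diatonic set C, Dm, Em, F, G, Am, Bdim. F–A–C = F, C–E–G = C and G–B–D = G all belong to that set. Ab–C–Eb doesn't fit — on degree 6 C major would have Am (vi). Ab is the degree-6 chord of C minor, so it is the borrowed bVI. Eb–G–Bb doesn't fit — on degree 3 C major would have Em (iii). Eb is the degree-3 chord of C minor, so it is the borrowed bIII.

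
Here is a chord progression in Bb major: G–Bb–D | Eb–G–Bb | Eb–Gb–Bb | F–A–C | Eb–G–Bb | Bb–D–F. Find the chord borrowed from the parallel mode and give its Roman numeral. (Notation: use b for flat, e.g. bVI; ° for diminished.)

iv

Bb major has the diatonic set Bb, Cm, Dm, Eb, F, Gm, Adim. G–Bb–D = Gm, Eb–G–Bb = Eb, F–A–C = F and Bb–D–F = Bb are all diatonic. But Eb–Gb–Bb is foreign: the diatonic IV on degree 4 is Eb, whereas Ebm comes from Bb minor. It is labeled iv.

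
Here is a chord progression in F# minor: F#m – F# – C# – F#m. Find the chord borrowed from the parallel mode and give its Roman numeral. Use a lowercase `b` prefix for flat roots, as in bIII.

I

The diatonic triads in F# minor (with V from harmonic minor) are F#m, G#dim, A, Bm, C#, D, E. Of the given chords, F#m and C# are diatonic. F# (F#–A#–C#) is not: scale degree 1 in F# minor carries F#m (i). In F# major the chord on that degree is F#, so here it functions as I, borrowed from the parallel major.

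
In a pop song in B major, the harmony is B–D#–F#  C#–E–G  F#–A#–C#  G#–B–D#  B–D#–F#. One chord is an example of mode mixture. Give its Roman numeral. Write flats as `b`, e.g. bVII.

ii°

The diatonic triads in B major are B, C#m, D#m, E, F#, G#m, A#dim. Of the given chords, B–D#–F# = B, F#–A#–C# = F# and G#–B–D# = G#m are diatonic. But C#–E–G is foreign: the diatonic ii on degree 2 is C#m, whereas C#dim comes from B minor. It is labeled ii°.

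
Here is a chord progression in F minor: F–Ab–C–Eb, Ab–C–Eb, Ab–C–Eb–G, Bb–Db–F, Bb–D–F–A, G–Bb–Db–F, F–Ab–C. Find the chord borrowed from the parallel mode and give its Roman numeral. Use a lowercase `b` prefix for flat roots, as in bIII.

IVmaj7

F minor has the diatonic set Fm, Gdim, Ab, Bbm, C, Db, Eb (with V from harmonic minor). F–Ab–C–Eb = Fm7, Ab–C–Eb = Ab, Ab–C–Eb–G = Abmaj7, Bb–Db–F = Bbm, G–Bb–Db–F = Gm7b5 and F–Ab–C = Fm are all diatonic. But Bb–D–F–A is foreign: the diatonic iv on degree 4 is Bbm, whereas Bbmaj7 comes from F major. It is labeled IVmaj7.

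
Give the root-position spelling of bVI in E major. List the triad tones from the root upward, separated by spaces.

C E G

The root of bVI is the lowered 6th degree: C# becomes C. Stacking thirds in E minor on C gives C–E–G.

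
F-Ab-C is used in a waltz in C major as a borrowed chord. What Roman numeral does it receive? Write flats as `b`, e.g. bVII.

iv

The root F is the diatonic 4th degree of C major; the borrowing shows in the chord quality. The diatonic chord on degree 4 would be F (IV), but F–Ab–C is the minor chord from C minor. As a borrowed chord it is labeled iv.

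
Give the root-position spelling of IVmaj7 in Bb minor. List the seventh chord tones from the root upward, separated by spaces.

Eb G Bb D

The root, Eb, is scale degree 4 — the same note in Bb minor and Bb major; only the chord quality changes. Stacking thirds in Bb major on Eb gives Eb–G–Bb–D.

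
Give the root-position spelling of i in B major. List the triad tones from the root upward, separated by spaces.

i is built on scale degree 1, which is B in both B major and its parallel. Stacking thirds in B minor on B gives B–D–F#.

B D F#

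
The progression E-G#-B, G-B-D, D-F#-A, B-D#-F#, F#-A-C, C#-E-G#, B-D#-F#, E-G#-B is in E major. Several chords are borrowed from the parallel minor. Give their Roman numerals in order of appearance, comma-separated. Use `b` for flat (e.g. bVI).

In E major the diatonic chords are E, F#m, G#m, A, B, C#m, D#dim. Of the given chords, E–G#–B = E, B–D#–F# = B and C#–E–G# = C#m are diatonic. G–B–D doesn't fit — on degree 3 E major would have G#m (iii). G is the degree-3 chord of E minor, so it is the borrowed bIII. D–F#–A doesn't fit — on degree 7 E major would have D#dim (vii°). D is the degree-7 chord of E minor, so it is the borrowed bVII. But F#–A–C is foreign: the diatonic ii on degree 2 is F#m, whereas F#dim comes from E minor. It is labeled ii°.

bIII, bVII, ii°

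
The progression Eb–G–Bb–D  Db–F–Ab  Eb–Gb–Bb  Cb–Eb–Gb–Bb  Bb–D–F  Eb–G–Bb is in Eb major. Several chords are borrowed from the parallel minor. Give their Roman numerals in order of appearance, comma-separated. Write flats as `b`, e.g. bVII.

bVII, i, bVImaj7

Eb major has the diatonic set Eb, Fm, Gm, Ab, Bb, Cm, Ddim. Eb–G–Bb–D = Ebmaj7, Bb–D–F = Bb and Eb–G–Bb = Eb are all diatonic. Db–F–Ab doesn't fit — on degree 7 Eb major would have Ddim (vii°). Db is the degree-7 chord of Eb minor, so it is the borrowed bVII. Eb–Gb–Bb is not: scale degree 1 in Eb major carries Eb (I). In Eb minor the chord on that degree is Ebm, so here it functions as i, borrowed from the parallel minor. But Cb–Eb–Gb–Bb is foreign: the diatonic vi on degree 6 is Cm, whereas Cbmaj7 comes from Eb minor. It is labeled bVImaj7.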